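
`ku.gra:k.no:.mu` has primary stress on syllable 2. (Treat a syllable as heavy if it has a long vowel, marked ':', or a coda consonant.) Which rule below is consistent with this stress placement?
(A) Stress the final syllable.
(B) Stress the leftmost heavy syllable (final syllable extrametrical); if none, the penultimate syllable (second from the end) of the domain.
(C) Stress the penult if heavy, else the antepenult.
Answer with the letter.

B

Rule A → syllable 4 (observed: 2).
Rule B → syllable 2 ✓.
Rule C → syllable 3 (observed: 2).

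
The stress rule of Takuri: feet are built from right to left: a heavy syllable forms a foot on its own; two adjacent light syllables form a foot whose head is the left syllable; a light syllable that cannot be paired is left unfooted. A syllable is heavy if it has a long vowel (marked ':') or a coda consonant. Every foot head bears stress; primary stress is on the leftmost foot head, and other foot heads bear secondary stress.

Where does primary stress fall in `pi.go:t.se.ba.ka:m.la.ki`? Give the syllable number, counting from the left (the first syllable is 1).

2

Weights: 1 pi L, 2 go:t H, 3 se L, 4 ba L, 5 ka:m H, 6 la L, 7 ki L.
Parse right to left (heavy = foot alone; LL = one foot; stranded L unfooted): pi (ˈgo:t) (ˈse.ba) (ˈka:m) (ˈla.ki).
Foot heads: 2, 3, 5, 6.
Primary stress on the leftmost head = syllable 2.
Primary stress: syllable 2 → pi.ˈgo:t.se.ba.ka:m.la.ki.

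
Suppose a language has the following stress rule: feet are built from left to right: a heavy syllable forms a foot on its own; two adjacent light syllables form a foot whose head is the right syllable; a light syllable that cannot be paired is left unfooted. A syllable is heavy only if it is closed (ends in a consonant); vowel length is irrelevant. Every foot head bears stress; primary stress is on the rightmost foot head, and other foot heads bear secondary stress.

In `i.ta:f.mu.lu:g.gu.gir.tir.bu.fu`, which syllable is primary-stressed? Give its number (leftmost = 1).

9

Weights: 1 i L, 2 ta:f H, 3 mu L, 4 lu:g H, 5 gu L, 6 gir H, 7 tir H, 8 bu L, 9 fu L.
Parse left to right (heavy = foot alone; LL = one foot; stranded L unfooted): i (ˈta:f) mu (ˈlu:g) gu (ˈgir) (ˈtir) (bu.ˈfu).
Foot heads: 2, 4, 6, 7, 9.
Primary stress on the rightmost head = syllable 9.
Primary stress: syllable 9 → i.ta:f.mu.lu:g.gu.gir.tir.bu.ˈfu.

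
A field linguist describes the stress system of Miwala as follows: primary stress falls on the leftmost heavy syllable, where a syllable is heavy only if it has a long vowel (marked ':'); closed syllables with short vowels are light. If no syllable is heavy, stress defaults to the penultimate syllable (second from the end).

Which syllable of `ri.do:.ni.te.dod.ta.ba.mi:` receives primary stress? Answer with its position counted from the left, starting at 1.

2

Weights: 1 ri L, 2 do: H, 3 ni L, 4 te L, 5 dod L, 6 ta L, 7 ba L, 8 mi: H.
Heavy syllables in the domain: 2, 8. The leftmost is syllable 2 (do:).
Primary stress: syllable 2 → ri.ˈdo:.ni.te.dod.ta.ba.mi:.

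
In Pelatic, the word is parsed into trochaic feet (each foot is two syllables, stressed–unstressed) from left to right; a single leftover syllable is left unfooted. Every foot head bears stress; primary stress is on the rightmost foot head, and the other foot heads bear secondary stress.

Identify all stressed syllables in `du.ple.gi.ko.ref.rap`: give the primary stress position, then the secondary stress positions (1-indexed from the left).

Parse left to right into trochaic (ˈσσ) feet: (ˈdu.ple) (ˈgi.ko) (ˈref.rap).
Foot heads (stressed positions): 1, 3, 5.
End Rule Rightmost: primary stress on the rightmost head = syllable 5.
Secondary stress on 1, 3: ˌdu.ple.ˌgi.ko.ˈref.rap.

primary 5, secondary 1, 3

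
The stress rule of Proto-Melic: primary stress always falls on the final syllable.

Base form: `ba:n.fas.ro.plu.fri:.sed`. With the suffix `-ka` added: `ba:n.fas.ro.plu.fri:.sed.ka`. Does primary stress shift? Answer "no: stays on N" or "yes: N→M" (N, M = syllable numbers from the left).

yes: 6→7

Base `ba:n.fas.ro.plu.fri:.sed` (6 syllables):
  The word has 6 syllables; the final syllable is syllable 6 (sed).
  → primary stress on syllable 6.
Suffixed `ba:n.fas.ro.plu.fri:.sed.ka` (7 syllables):
  The word has 7 syllables; the final syllable is syllable 7 (ka).
  → primary stress on syllable 7.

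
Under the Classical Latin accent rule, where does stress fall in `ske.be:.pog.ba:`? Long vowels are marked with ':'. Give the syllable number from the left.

3

Classical Latin: stress the penult if heavy (long vowel or closed), else the antepenult.
Weights: 2 be: H, 3 pog H, 4 ba: H.
The penult (syllable 3, pog) is heavy, so it takes stress.
Stress on syllable 3: ske.be:.ˈpog.ba:.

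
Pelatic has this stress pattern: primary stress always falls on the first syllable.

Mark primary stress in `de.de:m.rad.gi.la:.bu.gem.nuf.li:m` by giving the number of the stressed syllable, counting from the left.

The word has 9 syllables; the first syllable is syllable 1 (de).
Primary stress: syllable 1 → ˈde.de:m.rad.gi.la:.bu.gem.nuf.li:m.

1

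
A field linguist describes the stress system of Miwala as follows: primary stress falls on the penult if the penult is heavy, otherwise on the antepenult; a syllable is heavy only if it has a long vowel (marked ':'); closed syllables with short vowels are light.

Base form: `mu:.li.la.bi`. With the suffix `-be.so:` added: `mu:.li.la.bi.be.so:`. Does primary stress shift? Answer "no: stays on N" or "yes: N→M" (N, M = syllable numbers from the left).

Base `mu:.li.la.bi` (4 syllables):
  Weights: 2 li L, 3 la L, 4 bi L.
  The penult (syllable 3, la) is light, so stress falls on the antepenult (syllable 2, li).
  → primary stress on syllable 2.
Suffixed `mu:.li.la.bi.be.so:` (6 syllables):
  Weights: 4 bi L, 5 be L, 6 so: H.
  The penult (syllable 5, be) is light, so stress falls on the antepenult (syllable 4, bi).
  → primary stress on syllable 4.

yes: 2→4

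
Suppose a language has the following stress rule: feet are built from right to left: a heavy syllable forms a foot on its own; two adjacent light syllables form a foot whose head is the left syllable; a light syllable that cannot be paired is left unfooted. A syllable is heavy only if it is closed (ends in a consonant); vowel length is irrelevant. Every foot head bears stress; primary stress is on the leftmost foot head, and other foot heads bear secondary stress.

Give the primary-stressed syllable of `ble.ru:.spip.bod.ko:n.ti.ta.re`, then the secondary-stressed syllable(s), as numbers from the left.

Weights: 1 ble L, 2 ru: L, 3 spip H, 4 bod H, 5 ko:n H, 6 ti L, 7 ta L, 8 re L.
Parse right to left (heavy = foot alone; LL = one foot; stranded L unfooted): (ˈble.ru:) (ˈspip) (ˈbod) (ˈko:n) ti (ˈta.re).
Foot heads: 1, 3, 4, 5, 7.
Primary stress on the leftmost head = syllable 1.
Secondary stress on 3, 4, 5, 7: ˈble.ru:.ˌspip.ˌbod.ˌko:n.ti.ˌta.re.

primary 1, secondary 3, 4, 5, 7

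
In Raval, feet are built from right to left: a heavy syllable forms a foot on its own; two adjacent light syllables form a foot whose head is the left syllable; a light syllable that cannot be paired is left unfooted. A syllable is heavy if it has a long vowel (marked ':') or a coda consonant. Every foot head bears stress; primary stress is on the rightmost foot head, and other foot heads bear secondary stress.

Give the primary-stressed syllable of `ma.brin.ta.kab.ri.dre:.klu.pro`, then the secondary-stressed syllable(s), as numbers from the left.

Weights: 1 ma L, 2 brin H, 3 ta L, 4 kab H, 5 ri L, 6 dre: H, 7 klu L, 8 pro L.
Parse right to left (heavy = foot alone; LL = one foot; stranded L unfooted): ma (ˈbrin) ta (ˈkab) ri (ˈdre:) (ˈklu.pro).
Foot heads: 2, 4, 6, 7.
Primary stress on the rightmost head = syllable 7.
Secondary stress on 2, 4, 6: ma.ˌbrin.ta.ˌkab.ri.ˌdre:.ˈklu.pro.

primary 7, secondary 2, 4, 6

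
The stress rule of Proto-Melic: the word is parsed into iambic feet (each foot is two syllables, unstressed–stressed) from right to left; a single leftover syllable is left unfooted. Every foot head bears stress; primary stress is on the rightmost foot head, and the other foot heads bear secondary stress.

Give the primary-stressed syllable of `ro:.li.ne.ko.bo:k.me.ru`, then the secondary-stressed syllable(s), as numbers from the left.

Parse right to left into iambic (σˈσ) feet: ro: (li.ˈne) (ko.ˈbo:k) (me.ˈru). Syllable 1 is left unfooted.
Foot heads (stressed positions): 3, 5, 7.
End Rule Rightmost: primary stress on the rightmost head = syllable 7.
Secondary stress on 3, 5: ro:.li.ˌne.ko.ˌbo:k.me.ˈru.

primary 7, secondary 3, 5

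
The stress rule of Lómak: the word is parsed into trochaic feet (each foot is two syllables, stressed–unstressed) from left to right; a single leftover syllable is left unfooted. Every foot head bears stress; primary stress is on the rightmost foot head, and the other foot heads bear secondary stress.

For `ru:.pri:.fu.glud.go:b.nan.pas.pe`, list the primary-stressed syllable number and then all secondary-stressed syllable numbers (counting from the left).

primary 7, secondary 1, 3, 5

Parse left to right into trochaic (ˈσσ) feet: (ˈru:.pri:) (ˈfu.glud) (ˈgo:b.nan) (ˈpas.pe).
Foot heads (stressed positions): 1, 3, 5, 7.
End Rule Rightmost: primary stress on the rightmost head = syllable 7.
Secondary stress on 1, 3, 5: ˌru:.pri:.ˌfu.glud.ˌgo:b.nan.ˈpas.pe.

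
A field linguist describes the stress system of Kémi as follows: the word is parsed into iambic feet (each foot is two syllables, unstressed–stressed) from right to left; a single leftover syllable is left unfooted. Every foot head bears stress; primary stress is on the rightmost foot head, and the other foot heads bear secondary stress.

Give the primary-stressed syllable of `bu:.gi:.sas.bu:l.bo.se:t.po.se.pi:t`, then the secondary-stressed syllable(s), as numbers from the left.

primary 9, secondary 3, 5, 7

Parse right to left into iambic (σˈσ) feet: bu: (gi:.ˈsas) (bu:l.ˈbo) (se:t.ˈpo) (se.ˈpi:t). Syllable 1 is left unfooted.
Foot heads (stressed positions): 3, 5, 7, 9.
End Rule Rightmost: primary stress on the rightmost head = syllable 9.
Secondary stress on 3, 5, 7: bu:.gi:.ˌsas.bu:l.ˌbo.se:t.ˌpo.se.ˈpi:t.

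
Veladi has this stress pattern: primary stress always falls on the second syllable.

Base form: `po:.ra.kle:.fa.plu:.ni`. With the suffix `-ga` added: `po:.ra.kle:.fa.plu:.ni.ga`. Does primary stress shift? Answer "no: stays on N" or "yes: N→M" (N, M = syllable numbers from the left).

Base `po:.ra.kle:.fa.plu:.ni` (6 syllables):
  The word has 6 syllables; the second syllable is syllable 2 (ra).
  → primary stress on syllable 2.
Suffixed `po:.ra.kle:.fa.plu:.ni.ga` (7 syllables):
  The word has 7 syllables; the second syllable is syllable 2 (ra).
  → primary stress on syllable 2.

no: stays on 2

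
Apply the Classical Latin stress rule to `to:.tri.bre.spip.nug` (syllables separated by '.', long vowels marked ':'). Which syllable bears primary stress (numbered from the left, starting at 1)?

4

Classical Latin: stress the penult if heavy (long vowel or closed), else the antepenult.
Weights: 3 bre L, 4 spip H, 5 nug H.
The penult (syllable 4, spip) is heavy, so it takes stress.
Stress on syllable 4: to:.tri.bre.ˈspip.nug.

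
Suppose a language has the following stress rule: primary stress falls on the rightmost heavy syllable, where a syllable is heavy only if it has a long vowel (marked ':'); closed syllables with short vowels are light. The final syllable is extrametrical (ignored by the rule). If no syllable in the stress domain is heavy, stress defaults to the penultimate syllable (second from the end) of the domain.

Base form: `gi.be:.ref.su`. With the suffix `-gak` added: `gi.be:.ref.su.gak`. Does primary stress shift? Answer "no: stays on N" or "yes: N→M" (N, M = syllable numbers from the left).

no: stays on 2

Base `gi.be:.ref.su` (4 syllables):
  The final syllable (4, su) is extrametrical; the stress domain is syllables 1–3.
  Weights: 1 gi L, 2 be: H, 3 ref L.
  Heavy syllables in the domain: 2. The rightmost is syllable 2 (be:).
  → primary stress on syllable 2.
Suffixed `gi.be:.ref.su.gak` (5 syllables):
  The final syllable (5, gak) is extrametrical; the stress domain is syllables 1–4.
  Weights: 1 gi L, 2 be: H, 3 ref L, 4 su L.
  Heavy syllables in the domain: 2. The rightmost is syllable 2 (be:).
  → primary stress on syllable 2.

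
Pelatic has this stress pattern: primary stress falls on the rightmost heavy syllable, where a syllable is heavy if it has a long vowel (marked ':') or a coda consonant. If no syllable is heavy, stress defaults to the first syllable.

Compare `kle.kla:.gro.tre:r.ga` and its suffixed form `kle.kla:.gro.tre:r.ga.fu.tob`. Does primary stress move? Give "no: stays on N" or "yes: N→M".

yes: 4→7

Base `kle.kla:.gro.tre:r.ga` (5 syllables):
  Weights: 1 kle L, 2 kla: H, 3 gro L, 4 tre:r H, 5 ga L.
  Heavy syllables in the domain: 2, 4. The rightmost is syllable 4 (tre:r).
  → primary stress on syllable 4.
Suffixed `kle.kla:.gro.tre:r.ga.fu.tob` (7 syllables):
  Weights: 1 kle L, 2 kla: H, 3 gro L, 4 tre:r H, 5 ga L, 6 fu L, 7 tob H.
  Heavy syllables in the domain: 2, 4, 7. The rightmost is syllable 7 (tob).
  → primary stress on syllable 7.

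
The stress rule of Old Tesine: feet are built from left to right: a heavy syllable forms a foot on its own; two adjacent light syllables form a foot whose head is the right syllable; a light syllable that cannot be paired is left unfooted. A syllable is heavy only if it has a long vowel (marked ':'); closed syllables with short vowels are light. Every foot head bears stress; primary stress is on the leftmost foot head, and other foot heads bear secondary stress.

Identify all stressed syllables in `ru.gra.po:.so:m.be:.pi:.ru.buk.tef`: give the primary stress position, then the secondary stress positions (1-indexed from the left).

primary 2, secondary 3, 4, 5, 6, 8

Weights: 1 ru L, 2 gra L, 3 po: H, 4 so:m H, 5 be: H, 6 pi: H, 7 ru L, 8 buk L, 9 tef L.
Parse left to right (heavy = foot alone; LL = one foot; stranded L unfooted): (ru.ˈgra) (ˈpo:) (ˈso:m) (ˈbe:) (ˈpi:) (ru.ˈbuk) tef.
Foot heads: 2, 3, 4, 5, 6, 8.
Primary stress on the leftmost head = syllable 2.
Secondary stress on 3, 4, 5, 6, 8: ru.ˈgra.ˌpo:.ˌso:m.ˌbe:.ˌpi:.ru.ˌbuk.tef.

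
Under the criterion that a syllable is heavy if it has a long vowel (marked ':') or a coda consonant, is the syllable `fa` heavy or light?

light

`fa`: short vowel, open (no coda). Short vowel, open → light.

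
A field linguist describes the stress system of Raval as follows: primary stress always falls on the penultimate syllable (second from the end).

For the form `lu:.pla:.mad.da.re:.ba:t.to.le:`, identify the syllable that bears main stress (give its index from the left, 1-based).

The word has 8 syllables; the penultimate syllable (second from the end) is syllable 7 (to).
Primary stress: syllable 7 → lu:.pla:.mad.da.re:.ba:t.ˈto.le:.

7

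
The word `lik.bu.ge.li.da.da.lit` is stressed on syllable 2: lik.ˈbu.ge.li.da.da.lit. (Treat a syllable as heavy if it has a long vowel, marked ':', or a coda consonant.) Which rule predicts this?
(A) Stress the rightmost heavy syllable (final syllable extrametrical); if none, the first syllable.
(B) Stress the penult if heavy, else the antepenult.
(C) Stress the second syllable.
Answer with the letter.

C

Rule A → syllable 1 (observed: 2).
Rule B → syllable 5 (observed: 2).
Rule C → syllable 2 ✓.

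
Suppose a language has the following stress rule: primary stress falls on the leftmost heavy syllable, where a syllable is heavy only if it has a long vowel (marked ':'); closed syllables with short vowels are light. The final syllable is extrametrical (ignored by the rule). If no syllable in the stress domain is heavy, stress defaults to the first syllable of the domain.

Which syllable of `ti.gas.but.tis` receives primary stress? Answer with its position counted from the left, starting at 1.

1

The final syllable (4, tis) is extrametrical; the stress domain is syllables 1–3.
Weights: 1 ti L, 2 gas L, 3 but L.
No heavy syllable in the domain; default to the first syllable of the domain = syllable 1.
Primary stress: syllable 1 → ˈti.gas.but.tis.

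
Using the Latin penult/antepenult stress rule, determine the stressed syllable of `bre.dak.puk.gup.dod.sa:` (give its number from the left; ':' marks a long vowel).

Classical Latin: stress the penult if heavy (long vowel or closed), else the antepenult.
Weights: 4 gup H, 5 dod H, 6 sa: H.
The penult (syllable 5, dod) is heavy, so it takes stress.
Stress on syllable 5: bre.dak.puk.gup.ˈdod.sa:.

5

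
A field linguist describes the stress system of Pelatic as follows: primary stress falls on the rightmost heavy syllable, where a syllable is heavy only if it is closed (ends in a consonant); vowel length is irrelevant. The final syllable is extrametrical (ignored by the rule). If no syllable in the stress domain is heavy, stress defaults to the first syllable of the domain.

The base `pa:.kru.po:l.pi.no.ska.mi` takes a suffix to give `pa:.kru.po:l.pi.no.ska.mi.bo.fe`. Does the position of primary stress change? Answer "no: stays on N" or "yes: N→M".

Base `pa:.kru.po:l.pi.no.ska.mi` (7 syllables):
  The final syllable (7, mi) is extrametrical; the stress domain is syllables 1–6.
  Weights: 1 pa: L, 2 kru L, 3 po:l H, 4 pi L, 5 no L, 6 ska L.
  Heavy syllables in the domain: 3. The rightmost is syllable 3 (po:l).
  → primary stress on syllable 3.
Suffixed `pa:.kru.po:l.pi.no.ska.mi.bo.fe` (9 syllables):
  The final syllable (9, fe) is extrametrical; the stress domain is syllables 1–8.
  Weights: 1 pa: L, 2 kru L, 3 po:l H, 4 pi L, 5 no L, 6 ska L, 7 mi L, 8 bo L.
  Heavy syllables in the domain: 3. The rightmost is syllable 3 (po:l).
  → primary stress on syllable 3.

no: stays on 3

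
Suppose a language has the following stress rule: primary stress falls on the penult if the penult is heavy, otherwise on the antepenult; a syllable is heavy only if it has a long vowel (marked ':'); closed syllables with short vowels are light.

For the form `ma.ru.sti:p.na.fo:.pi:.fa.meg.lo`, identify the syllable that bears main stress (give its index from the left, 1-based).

Weights: 7 fa L, 8 meg L, 9 lo L.
The penult (syllable 8, meg) is light, so stress falls on the antepenult (syllable 7, fa).
Primary stress: syllable 7 → ma.ru.sti:p.na.fo:.pi:.ˈfa.meg.lo.

7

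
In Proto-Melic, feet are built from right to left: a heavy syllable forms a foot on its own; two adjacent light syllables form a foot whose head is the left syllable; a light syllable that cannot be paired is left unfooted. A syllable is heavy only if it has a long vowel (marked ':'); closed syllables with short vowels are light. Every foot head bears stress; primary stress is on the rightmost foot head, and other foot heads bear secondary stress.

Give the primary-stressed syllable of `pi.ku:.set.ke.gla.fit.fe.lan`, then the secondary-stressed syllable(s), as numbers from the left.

primary 7, secondary 2, 3, 5

Weights: 1 pi L, 2 ku: H, 3 set L, 4 ke L, 5 gla L, 6 fit L, 7 fe L, 8 lan L.
Parse right to left (heavy = foot alone; LL = one foot; stranded L unfooted): pi (ˈku:) (ˈset.ke) (ˈgla.fit) (ˈfe.lan).
Foot heads: 2, 3, 5, 7.
Primary stress on the rightmost head = syllable 7.
Secondary stress on 2, 3, 5: pi.ˌku:.ˌset.ke.ˌgla.fit.ˈfe.lan.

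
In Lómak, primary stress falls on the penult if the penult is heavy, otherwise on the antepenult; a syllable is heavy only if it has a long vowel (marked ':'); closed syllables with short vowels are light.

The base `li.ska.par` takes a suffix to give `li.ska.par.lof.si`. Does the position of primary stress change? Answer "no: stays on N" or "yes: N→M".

yes: 1→3

Base `li.ska.par` (3 syllables):
  Weights: 1 li L, 2 ska L, 3 par L.
  The penult (syllable 2, ska) is light, so stress falls on the antepenult (syllable 1, li).
  → primary stress on syllable 1.
Suffixed `li.ska.par.lof.si` (5 syllables):
  Weights: 3 par L, 4 lof L, 5 si L.
  The penult (syllable 4, lof) is light, so stress falls on the antepenult (syllable 3, par).
  → primary stress on syllable 3.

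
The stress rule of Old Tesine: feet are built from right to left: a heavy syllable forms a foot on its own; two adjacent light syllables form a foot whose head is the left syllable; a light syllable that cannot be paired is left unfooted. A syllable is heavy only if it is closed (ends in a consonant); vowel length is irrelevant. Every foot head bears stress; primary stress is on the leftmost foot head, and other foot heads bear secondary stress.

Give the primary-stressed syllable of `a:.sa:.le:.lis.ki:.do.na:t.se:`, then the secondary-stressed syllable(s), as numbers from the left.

primary 2, secondary 4, 5, 7

Weights: 1 a: L, 2 sa: L, 3 le: L, 4 lis H, 5 ki: L, 6 do L, 7 na:t H, 8 se: L.
Parse right to left (heavy = foot alone; LL = one foot; stranded L unfooted): a: (ˈsa:.le:) (ˈlis) (ˈki:.do) (ˈna:t) se:.
Foot heads: 2, 4, 5, 7.
Primary stress on the leftmost head = syllable 2.
Secondary stress on 4, 5, 7: a:.ˈsa:.le:.ˌlis.ˌki:.do.ˌna:t.se:.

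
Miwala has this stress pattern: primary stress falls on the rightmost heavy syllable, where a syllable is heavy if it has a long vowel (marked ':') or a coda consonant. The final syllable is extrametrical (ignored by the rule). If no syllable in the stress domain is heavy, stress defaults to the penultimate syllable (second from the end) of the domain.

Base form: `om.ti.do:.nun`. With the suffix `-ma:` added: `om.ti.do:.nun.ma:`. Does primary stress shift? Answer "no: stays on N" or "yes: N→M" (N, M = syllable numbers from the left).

Base `om.ti.do:.nun` (4 syllables):
  The final syllable (4, nun) is extrametrical; the stress domain is syllables 1–3.
  Weights: 1 om H, 2 ti L, 3 do: H.
  Heavy syllables in the domain: 1, 3. The rightmost is syllable 3 (do:).
  → primary stress on syllable 3.
Suffixed `om.ti.do:.nun.ma:` (5 syllables):
  The final syllable (5, ma:) is extrametrical; the stress domain is syllables 1–4.
  Weights: 1 om H, 2 ti L, 3 do: H, 4 nun H.
  Heavy syllables in the domain: 1, 3, 4. The rightmost is syllable 4 (nun).
  → primary stress on syllable 4.

yes: 3→4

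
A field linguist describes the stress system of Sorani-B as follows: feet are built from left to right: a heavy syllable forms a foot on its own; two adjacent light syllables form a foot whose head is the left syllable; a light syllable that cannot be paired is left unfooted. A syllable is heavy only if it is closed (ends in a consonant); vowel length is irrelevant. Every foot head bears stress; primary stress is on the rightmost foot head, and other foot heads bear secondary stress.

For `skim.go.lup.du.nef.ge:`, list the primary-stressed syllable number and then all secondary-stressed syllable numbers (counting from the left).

primary 5, secondary 1, 3

Weights: 1 skim H, 2 go L, 3 lup H, 4 du L, 5 nef H, 6 ge: L.
Parse left to right (heavy = foot alone; LL = one foot; stranded L unfooted): (ˈskim) go (ˈlup) du (ˈnef) ge:.
Foot heads: 1, 3, 5.
Primary stress on the rightmost head = syllable 5.
Secondary stress on 1, 3: ˌskim.go.ˌlup.du.ˈnef.ge:.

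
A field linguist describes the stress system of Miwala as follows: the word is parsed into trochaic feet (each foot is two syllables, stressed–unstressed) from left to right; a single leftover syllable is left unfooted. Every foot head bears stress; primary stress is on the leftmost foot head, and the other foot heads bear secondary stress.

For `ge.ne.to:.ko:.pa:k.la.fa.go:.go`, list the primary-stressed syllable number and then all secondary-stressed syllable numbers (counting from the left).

primary 1, secondary 3, 5, 7

Parse left to right into trochaic (ˈσσ) feet: (ˈge.ne) (ˈto:.ko:) (ˈpa:k.la) (ˈfa.go:) go. Syllable 9 is left unfooted.
Foot heads (stressed positions): 1, 3, 5, 7.
End Rule Leftmost: primary stress on the leftmost head = syllable 1.
Secondary stress on 3, 5, 7: ˈge.ne.ˌto:.ko:.ˌpa:k.la.ˌfa.go:.go.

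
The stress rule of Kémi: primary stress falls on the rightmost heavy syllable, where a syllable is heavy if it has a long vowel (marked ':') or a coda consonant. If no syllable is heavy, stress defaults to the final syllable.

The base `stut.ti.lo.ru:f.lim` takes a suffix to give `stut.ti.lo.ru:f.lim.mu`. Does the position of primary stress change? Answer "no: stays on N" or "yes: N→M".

no: stays on 5

Base `stut.ti.lo.ru:f.lim` (5 syllables):
  Weights: 1 stut H, 2 ti L, 3 lo L, 4 ru:f H, 5 lim H.
  Heavy syllables in the domain: 1, 4, 5. The rightmost is syllable 5 (lim).
  → primary stress on syllable 5.
Suffixed `stut.ti.lo.ru:f.lim.mu` (6 syllables):
  Weights: 1 stut H, 2 ti L, 3 lo L, 4 ru:f H, 5 lim H, 6 mu L.
  Heavy syllables in the domain: 1, 4, 5. The rightmost is syllable 5 (lim).
  → primary stress on syllable 5.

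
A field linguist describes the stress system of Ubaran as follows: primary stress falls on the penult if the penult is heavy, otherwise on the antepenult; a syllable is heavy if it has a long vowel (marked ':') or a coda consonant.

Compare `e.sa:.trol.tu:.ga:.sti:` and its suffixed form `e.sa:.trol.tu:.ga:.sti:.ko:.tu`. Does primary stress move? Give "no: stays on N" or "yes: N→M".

yes: 5→7

Base `e.sa:.trol.tu:.ga:.sti:` (6 syllables):
  Weights: 4 tu: H, 5 ga: H, 6 sti: H.
  The penult (syllable 5, ga:) is heavy, so it takes stress.
  → primary stress on syllable 5.
Suffixed `e.sa:.trol.tu:.ga:.sti:.ko:.tu` (8 syllables):
  Weights: 6 sti: H, 7 ko: H, 8 tu L.
  The penult (syllable 7, ko:) is heavy, so it takes stress.
  → primary stress on syllable 7.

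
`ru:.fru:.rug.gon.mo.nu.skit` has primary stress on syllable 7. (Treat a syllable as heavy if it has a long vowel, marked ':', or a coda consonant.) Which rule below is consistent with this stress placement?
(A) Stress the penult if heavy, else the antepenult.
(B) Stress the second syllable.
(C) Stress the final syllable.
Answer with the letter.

Rule A → syllable 5 (observed: 7).
Rule B → syllable 2 (observed: 7).
Rule C → syllable 7 ✓.

C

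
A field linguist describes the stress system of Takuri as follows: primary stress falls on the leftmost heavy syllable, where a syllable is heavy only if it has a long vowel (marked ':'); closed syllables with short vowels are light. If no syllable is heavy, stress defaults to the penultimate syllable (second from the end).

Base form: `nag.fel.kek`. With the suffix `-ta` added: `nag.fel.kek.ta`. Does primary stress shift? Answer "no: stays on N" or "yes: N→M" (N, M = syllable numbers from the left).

yes: 2→3

Base `nag.fel.kek` (3 syllables):
  Weights: 1 nag L, 2 fel L, 3 kek L.
  No heavy syllable in the domain; default to the penultimate syllable (second from the end) = syllable 2.
  → primary stress on syllable 2.
Suffixed `nag.fel.kek.ta` (4 syllables):
  Weights: 1 nag L, 2 fel L, 3 kek L, 4 ta L.
  No heavy syllable in the domain; default to the penultimate syllable (second from the end) = syllable 3.
  → primary stress on syllable 3.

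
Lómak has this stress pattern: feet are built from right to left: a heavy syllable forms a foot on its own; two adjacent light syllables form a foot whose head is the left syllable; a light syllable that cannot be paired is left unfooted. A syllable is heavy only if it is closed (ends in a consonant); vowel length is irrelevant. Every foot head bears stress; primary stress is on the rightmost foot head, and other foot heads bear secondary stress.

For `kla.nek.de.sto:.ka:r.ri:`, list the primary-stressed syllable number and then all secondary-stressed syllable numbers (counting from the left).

primary 5, secondary 2, 3

Weights: 1 kla L, 2 nek H, 3 de L, 4 sto: L, 5 ka:r H, 6 ri: L.
Parse right to left (heavy = foot alone; LL = one foot; stranded L unfooted): kla (ˈnek) (ˈde.sto:) (ˈka:r) ri:.
Foot heads: 2, 3, 5.
Primary stress on the rightmost head = syllable 5.
Secondary stress on 2, 3: kla.ˌnek.ˌde.sto:.ˈka:r.ri:.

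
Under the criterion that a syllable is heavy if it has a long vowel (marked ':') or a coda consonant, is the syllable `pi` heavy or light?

`pi`: short vowel, open (no coda). Short vowel, open → light.

light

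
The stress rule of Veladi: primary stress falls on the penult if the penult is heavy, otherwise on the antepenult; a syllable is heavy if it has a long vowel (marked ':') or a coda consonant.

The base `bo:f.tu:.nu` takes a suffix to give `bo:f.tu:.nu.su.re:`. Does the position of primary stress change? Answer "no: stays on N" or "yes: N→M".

yes: 2→3

Base `bo:f.tu:.nu` (3 syllables):
  Weights: 1 bo:f H, 2 tu: H, 3 nu L.
  The penult (syllable 2, tu:) is heavy, so it takes stress.
  → primary stress on syllable 2.
Suffixed `bo:f.tu:.nu.su.re:` (5 syllables):
  Weights: 3 nu L, 4 su L, 5 re: H.
  The penult (syllable 4, su) is light, so stress falls on the antepenult (syllable 3, nu).
  → primary stress on syllable 3.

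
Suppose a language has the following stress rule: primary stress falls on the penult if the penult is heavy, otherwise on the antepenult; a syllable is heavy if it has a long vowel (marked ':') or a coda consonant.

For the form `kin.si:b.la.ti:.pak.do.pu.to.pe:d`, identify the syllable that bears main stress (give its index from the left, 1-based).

Weights: 7 pu L, 8 to L, 9 pe:d H.
The penult (syllable 8, to) is light, so stress falls on the antepenult (syllable 7, pu).
Primary stress: syllable 7 → kin.si:b.la.ti:.pak.do.ˈpu.to.pe:d.

7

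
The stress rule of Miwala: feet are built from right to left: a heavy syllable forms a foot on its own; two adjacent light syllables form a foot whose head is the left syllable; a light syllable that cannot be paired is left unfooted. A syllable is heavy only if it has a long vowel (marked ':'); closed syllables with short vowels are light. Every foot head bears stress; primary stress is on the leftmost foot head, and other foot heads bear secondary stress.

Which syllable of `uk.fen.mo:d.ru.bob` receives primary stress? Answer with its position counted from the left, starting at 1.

1

Weights: 1 uk L, 2 fen L, 3 mo:d H, 4 ru L, 5 bob L.
Parse right to left (heavy = foot alone; LL = one foot; stranded L unfooted): (ˈuk.fen) (ˈmo:d) (ˈru.bob).
Foot heads: 1, 3, 4.
Primary stress on the leftmost head = syllable 1.
Primary stress: syllable 1 → ˈuk.fen.mo:d.ru.bob.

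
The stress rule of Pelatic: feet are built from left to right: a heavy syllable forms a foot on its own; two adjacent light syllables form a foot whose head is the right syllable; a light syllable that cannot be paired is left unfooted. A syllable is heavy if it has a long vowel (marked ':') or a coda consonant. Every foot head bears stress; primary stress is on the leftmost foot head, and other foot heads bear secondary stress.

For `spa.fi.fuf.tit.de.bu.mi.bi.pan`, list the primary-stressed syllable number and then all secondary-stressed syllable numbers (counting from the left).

Weights: 1 spa L, 2 fi L, 3 fuf H, 4 tit H, 5 de L, 6 bu L, 7 mi L, 8 bi L, 9 pan H.
Parse left to right (heavy = foot alone; LL = one foot; stranded L unfooted): (spa.ˈfi) (ˈfuf) (ˈtit) (de.ˈbu) (mi.ˈbi) (ˈpan).
Foot heads: 2, 3, 4, 6, 8, 9.
Primary stress on the leftmost head = syllable 2.
Secondary stress on 3, 4, 6, 8, 9: spa.ˈfi.ˌfuf.ˌtit.de.ˌbu.mi.ˌbi.ˌpan.

primary 2, secondary 3, 4, 6, 8, 9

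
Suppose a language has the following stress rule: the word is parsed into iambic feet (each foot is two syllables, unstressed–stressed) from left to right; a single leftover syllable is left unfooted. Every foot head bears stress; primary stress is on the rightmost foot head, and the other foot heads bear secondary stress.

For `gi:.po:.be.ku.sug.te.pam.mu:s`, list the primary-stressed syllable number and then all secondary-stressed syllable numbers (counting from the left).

Parse left to right into iambic (σˈσ) feet: (gi:.ˈpo:) (be.ˈku) (sug.ˈte) (pam.ˈmu:s).
Foot heads (stressed positions): 2, 4, 6, 8.
End Rule Rightmost: primary stress on the rightmost head = syllable 8.
Secondary stress on 2, 4, 6: gi:.ˌpo:.be.ˌku.sug.ˌte.pam.ˈmu:s.

primary 8, secondary 2, 4, 6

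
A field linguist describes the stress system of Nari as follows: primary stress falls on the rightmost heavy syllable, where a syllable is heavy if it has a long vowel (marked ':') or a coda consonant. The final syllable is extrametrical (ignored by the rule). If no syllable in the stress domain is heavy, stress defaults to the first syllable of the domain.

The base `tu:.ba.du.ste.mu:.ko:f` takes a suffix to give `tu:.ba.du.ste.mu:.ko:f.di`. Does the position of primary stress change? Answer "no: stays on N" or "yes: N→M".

Base `tu:.ba.du.ste.mu:.ko:f` (6 syllables):
  The final syllable (6, ko:f) is extrametrical; the stress domain is syllables 1–5.
  Weights: 1 tu: H, 2 ba L, 3 du L, 4 ste L, 5 mu: H.
  Heavy syllables in the domain: 1, 5. The rightmost is syllable 5 (mu:).
  → primary stress on syllable 5.
Suffixed `tu:.ba.du.ste.mu:.ko:f.di` (7 syllables):
  The final syllable (7, di) is extrametrical; the stress domain is syllables 1–6.
  Weights: 1 tu: H, 2 ba L, 3 du L, 4 ste L, 5 mu: H, 6 ko:f H.
  Heavy syllables in the domain: 1, 5, 6. The rightmost is syllable 6 (ko:f).
  → primary stress on syllable 6.

yes: 5→6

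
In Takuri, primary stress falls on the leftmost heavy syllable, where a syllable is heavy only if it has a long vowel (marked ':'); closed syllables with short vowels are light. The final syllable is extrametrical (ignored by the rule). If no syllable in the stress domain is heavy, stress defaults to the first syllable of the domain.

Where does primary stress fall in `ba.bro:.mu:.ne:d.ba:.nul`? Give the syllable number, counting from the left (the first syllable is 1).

The final syllable (6, nul) is extrametrical; the stress domain is syllables 1–5.
Weights: 1 ba L, 2 bro: H, 3 mu: H, 4 ne:d H, 5 ba: H.
Heavy syllables in the domain: 2, 3, 4, 5. The leftmost is syllable 2 (bro:).
Primary stress: syllable 2 → ba.ˈbro:.mu:.ne:d.ba:.nul.

2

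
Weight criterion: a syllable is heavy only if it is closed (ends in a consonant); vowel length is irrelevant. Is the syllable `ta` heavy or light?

`ta`: short vowel, open (no coda). Open (no coda) → light.

light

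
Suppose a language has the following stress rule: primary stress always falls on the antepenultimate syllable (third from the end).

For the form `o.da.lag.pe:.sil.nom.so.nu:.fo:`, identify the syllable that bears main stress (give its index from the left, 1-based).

The word has 9 syllables; the antepenultimate syllable (third from the end) is syllable 7 (so).
Primary stress: syllable 7 → o.da.lag.pe:.sil.nom.ˈso.nu:.fo:.

7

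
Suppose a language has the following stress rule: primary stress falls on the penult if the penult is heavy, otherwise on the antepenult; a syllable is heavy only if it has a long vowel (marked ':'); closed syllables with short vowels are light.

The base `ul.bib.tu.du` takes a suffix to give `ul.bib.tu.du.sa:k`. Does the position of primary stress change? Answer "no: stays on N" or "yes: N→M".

yes: 2→3

Base `ul.bib.tu.du` (4 syllables):
  Weights: 2 bib L, 3 tu L, 4 du L.
  The penult (syllable 3, tu) is light, so stress falls on the antepenult (syllable 2, bib).
  → primary stress on syllable 2.
Suffixed `ul.bib.tu.du.sa:k` (5 syllables):
  Weights: 3 tu L, 4 du L, 5 sa:k H.
  The penult (syllable 4, du) is light, so stress falls on the antepenult (syllable 3, tu).
  → primary stress on syllable 3.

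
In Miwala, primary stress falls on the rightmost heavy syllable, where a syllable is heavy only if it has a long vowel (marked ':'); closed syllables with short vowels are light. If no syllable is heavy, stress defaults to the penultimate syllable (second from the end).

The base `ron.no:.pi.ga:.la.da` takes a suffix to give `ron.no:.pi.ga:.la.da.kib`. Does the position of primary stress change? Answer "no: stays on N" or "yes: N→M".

Base `ron.no:.pi.ga:.la.da` (6 syllables):
  Weights: 1 ron L, 2 no: H, 3 pi L, 4 ga: H, 5 la L, 6 da L.
  Heavy syllables in the domain: 2, 4. The rightmost is syllable 4 (ga:).
  → primary stress on syllable 4.
Suffixed `ron.no:.pi.ga:.la.da.kib` (7 syllables):
  Weights: 1 ron L, 2 no: H, 3 pi L, 4 ga: H, 5 la L, 6 da L, 7 kib L.
  Heavy syllables in the domain: 2, 4. The rightmost is syllable 4 (ga:).
  → primary stress on syllable 4.

no: stays on 4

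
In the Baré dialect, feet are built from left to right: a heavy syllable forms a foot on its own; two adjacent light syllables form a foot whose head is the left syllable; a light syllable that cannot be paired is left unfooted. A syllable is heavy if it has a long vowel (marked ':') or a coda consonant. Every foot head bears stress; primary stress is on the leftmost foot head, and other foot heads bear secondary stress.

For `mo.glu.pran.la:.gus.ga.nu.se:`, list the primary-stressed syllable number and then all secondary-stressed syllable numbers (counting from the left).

primary 1, secondary 3, 4, 5, 6, 8

Weights: 1 mo L, 2 glu L, 3 pran H, 4 la: H, 5 gus H, 6 ga L, 7 nu L, 8 se: H.
Parse left to right (heavy = foot alone; LL = one foot; stranded L unfooted): (ˈmo.glu) (ˈpran) (ˈla:) (ˈgus) (ˈga.nu) (ˈse:).
Foot heads: 1, 3, 4, 5, 6, 8.
Primary stress on the leftmost head = syllable 1.
Secondary stress on 3, 4, 5, 6, 8: ˈmo.glu.ˌpran.ˌla:.ˌgus.ˌga.nu.ˌse:.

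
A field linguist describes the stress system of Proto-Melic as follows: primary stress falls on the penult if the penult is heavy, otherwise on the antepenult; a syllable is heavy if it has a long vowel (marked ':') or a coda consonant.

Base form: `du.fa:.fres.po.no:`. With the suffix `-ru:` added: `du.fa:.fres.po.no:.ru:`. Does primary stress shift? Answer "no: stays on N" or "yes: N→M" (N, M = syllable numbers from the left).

yes: 3→5

Base `du.fa:.fres.po.no:` (5 syllables):
  Weights: 3 fres H, 4 po L, 5 no: H.
  The penult (syllable 4, po) is light, so stress falls on the antepenult (syllable 3, fres).
  → primary stress on syllable 3.
Suffixed `du.fa:.fres.po.no:.ru:` (6 syllables):
  Weights: 4 po L, 5 no: H, 6 ru: H.
  The penult (syllable 5, no:) is heavy, so it takes stress.
  → primary stress on syllable 5.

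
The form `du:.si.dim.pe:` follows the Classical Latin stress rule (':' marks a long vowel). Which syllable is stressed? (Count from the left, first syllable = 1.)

3

Classical Latin: stress the penult if heavy (long vowel or closed), else the antepenult.
Weights: 2 si L, 3 dim H, 4 pe: H.
The penult (syllable 3, dim) is heavy, so it takes stress.
Stress on syllable 3: du:.si.ˈdim.pe:.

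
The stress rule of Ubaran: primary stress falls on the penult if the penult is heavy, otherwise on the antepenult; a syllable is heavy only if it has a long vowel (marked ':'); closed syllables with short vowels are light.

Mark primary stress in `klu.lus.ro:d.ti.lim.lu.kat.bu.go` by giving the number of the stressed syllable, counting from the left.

7

Weights: 7 kat L, 8 bu L, 9 go L.
The penult (syllable 8, bu) is light, so stress falls on the antepenult (syllable 7, kat).
Primary stress: syllable 7 → klu.lus.ro:d.ti.lim.lu.ˈkat.bu.go.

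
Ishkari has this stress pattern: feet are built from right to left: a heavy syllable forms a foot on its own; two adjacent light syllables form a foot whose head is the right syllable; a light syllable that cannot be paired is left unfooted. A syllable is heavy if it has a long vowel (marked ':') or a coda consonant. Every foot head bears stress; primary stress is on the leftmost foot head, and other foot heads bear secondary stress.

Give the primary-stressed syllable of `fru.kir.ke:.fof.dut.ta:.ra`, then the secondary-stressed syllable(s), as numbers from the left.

Weights: 1 fru L, 2 kir H, 3 ke: H, 4 fof H, 5 dut H, 6 ta: H, 7 ra L.
Parse right to left (heavy = foot alone; LL = one foot; stranded L unfooted): fru (ˈkir) (ˈke:) (ˈfof) (ˈdut) (ˈta:) ra.
Foot heads: 2, 3, 4, 5, 6.
Primary stress on the leftmost head = syllable 2.
Secondary stress on 3, 4, 5, 6: fru.ˈkir.ˌke:.ˌfof.ˌdut.ˌta:.ra.

primary 2, secondary 3, 4, 5, 6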